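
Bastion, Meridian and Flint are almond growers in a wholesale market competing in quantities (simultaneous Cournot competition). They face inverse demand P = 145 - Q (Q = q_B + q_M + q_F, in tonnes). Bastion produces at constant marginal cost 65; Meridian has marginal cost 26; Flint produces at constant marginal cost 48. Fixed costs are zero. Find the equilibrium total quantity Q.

74

Bastion's profit: π_B = (145 - Q)q_B - (65q_B). Setting ∂π_B/∂q_B = 0: 80 - 2q_B - (q_M + q_F) = 0.
Meridian's first-order condition: 119 - 2q_M - (q_B + q_F) = 0.
Flint's first-order condition: 97 - 2q_F - (q_B + q_M) = 0.
Adding the 3 conditions: 296 − 2Q − 2Q = 0, i.e. Q = 74.
Back-substituting: q_B = (80 − 74) = 6, q_M = (119 − 74) = 45, q_F = (97 − 74) = 23.
Total output Q = 6 + 45 + 23 = 74.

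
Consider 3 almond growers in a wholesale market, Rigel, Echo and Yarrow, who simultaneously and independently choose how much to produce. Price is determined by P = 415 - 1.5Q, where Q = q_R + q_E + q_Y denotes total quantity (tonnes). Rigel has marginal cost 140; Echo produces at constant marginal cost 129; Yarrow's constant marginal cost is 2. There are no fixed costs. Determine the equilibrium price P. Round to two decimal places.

171.50

Rigel's profit: π_R = (415 - 1.5Q)q_R - (140q_R). Setting ∂π_R/∂q_R = 0: 275 - 3q_R - (3/2)(q_E + q_Y) = 0.
Echo's profit: π_E = (415 - 1.5Q)q_E - (129q_E). Setting ∂π_E/∂q_E = 0: 286 - 3q_E - (3/2)(q_R + q_Y) = 0.
Yarrow's profit: π_Y = (415 - 1.5Q)q_Y - (2q_Y). Setting ∂π_Y/∂q_Y = 0: 413 - 3q_Y - (3/2)(q_R + q_E) = 0.
Summing all 3 equations gives 974 − 6Q = 0, hence Q = 487/3.
Back-substituting: q_R = (275 − 487/2)/(3/2) = 21, q_E = (286 − 487/2)/(3/2) = 85/3, q_Y = (413 − 487/2)/(3/2) = 113.
Total output Q = 487/3, so price P = 415 - (3/2)·(487/3) = 343/2.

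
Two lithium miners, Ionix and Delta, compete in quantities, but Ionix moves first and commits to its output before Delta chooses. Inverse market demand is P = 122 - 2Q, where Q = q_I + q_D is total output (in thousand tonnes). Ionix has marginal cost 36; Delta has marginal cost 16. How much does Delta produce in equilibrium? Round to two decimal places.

18.25

Solve by backward induction. Given q_I, the follower Delta maximises π_D = (122 - 2q_I - 2q_D)q_D - 16q_D.
Follower FOC: 106 - 2q_I - 4q_D = 0, so q_D(q_I) = (106 - 2q_I)/4.
Ionix substitutes q_D(q_I) into its own profit: π_I = q_I(122 - 2q_I - (106 - 2q_I)/2) - 36q_I = (69 - q_I)q_I - 36q_I.
Maximising: ∂π_I/∂q_I = 33 - 2q_I = 0, giving q_I = 33/2.
Then q_D = (106 - 2·(33/2))/4 = 73/4.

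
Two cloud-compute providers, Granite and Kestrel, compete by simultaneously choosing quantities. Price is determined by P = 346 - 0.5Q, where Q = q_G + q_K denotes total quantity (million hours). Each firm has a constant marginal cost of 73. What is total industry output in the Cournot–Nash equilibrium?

A representative firm's profit is π_i = q_i(346 - 0.5Q) - 73q_i.
Setting ∂π_i/∂q_i = 0 with rivals' quantities fixed: 273 - q_i - (1/2)q_j = 0.
By symmetry each firm produces the same amount; substituting q_j = q_i yields q_i = 273/(3/2) = 182.
Total output Q = 182 + 182 = 364.

364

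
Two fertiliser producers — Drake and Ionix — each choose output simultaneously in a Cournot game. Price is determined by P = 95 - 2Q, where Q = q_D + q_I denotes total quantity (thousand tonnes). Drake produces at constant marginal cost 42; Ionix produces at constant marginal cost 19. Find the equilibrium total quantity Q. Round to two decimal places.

21.50

Drake's profit: π_D = (95 - 2Q)q_D - (42q_D). Setting ∂π_D/∂q_D = 0: 53 - 4q_D - 2(q_I) = 0.
Ionix's profit: π_I = (95 - 2Q)q_I - (19q_I). Setting ∂π_I/∂q_I = 0: 76 - 4q_I - 2(q_D) = 0.
Best responses: q_D = (53 - 2q_I)/4, q_I = (76 - 2q_D)/4.
Substituting one into the other gives q_D = 5 and q_I = 33/2.
Total output Q = 5 + 33/2 = 43/2.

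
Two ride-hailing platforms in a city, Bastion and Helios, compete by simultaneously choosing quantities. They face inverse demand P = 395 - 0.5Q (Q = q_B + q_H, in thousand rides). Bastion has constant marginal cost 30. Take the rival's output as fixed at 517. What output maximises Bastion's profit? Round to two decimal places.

106.50

With the rival's output fixed at 517, Bastion's profit is π_B = (395 - (1/2)·517 - (1/2)q_B)q_B - (30q_B) = (273/2 - (1/2)q_B)q_B - (30q_B).
∂π_B/∂q_B = 213/2 - q_B = 0, so q_B = 213/2.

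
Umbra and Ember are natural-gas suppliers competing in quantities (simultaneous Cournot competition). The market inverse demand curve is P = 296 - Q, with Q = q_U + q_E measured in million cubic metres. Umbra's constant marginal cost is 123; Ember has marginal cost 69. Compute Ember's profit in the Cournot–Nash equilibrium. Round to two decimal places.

Umbra's profit: π_U = (296 - Q)q_U - (123q_U). Setting ∂π_U/∂q_U = 0: 173 - 2q_U - (q_E) = 0.
Ember's profit: π_E = (296 - Q)q_E - (69q_E). Setting ∂π_E/∂q_E = 0: 227 - 2q_E - (q_U) = 0.
So q_U = (173 - q_E)/2 and q_E = (227 - q_U)/2.
Solving the pair: q_U = 119/3, q_E = 281/3.
Price P = 296 - 400/3 = 488/3.
Ember's profit: (488/3 - 69)·(281/3) = 8773.4444.

8773.44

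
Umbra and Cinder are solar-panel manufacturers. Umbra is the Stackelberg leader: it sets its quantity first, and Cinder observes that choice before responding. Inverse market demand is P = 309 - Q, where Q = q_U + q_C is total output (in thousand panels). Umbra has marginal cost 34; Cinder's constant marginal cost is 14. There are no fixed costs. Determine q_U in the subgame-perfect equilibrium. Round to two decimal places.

127.50

Solve by backward induction. Given q_U, the follower Cinder maximises π_C = (309 - q_U - q_C)q_C - 14q_C.
Setting the follower's marginal profit to zero, 295 - q_U - 2q_C = 0, i.e. q_C = (295 - q_U)/2.
The leader anticipates this reaction. Substituting into P = 309 - Q gives P = 323/2 - (1/2)q_U, so π_U = (323/2 - (1/2)q_U)q_U - 34q_U.
Maximising: ∂π_U/∂q_U = 255/2 - q_U = 0, giving q_U = 255/2.
Then q_C = (295 - 255/2)/2 = 335/4.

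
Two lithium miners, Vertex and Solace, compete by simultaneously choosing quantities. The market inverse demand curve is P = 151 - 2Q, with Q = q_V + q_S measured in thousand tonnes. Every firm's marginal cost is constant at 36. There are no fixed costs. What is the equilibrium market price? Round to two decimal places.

A representative firm's profit is π_i = q_i(151 - 2Q) - 36q_i.
First-order condition (treating rivals' output as given): 115 - 4q_i - 2q_j = 0.
With identical firms every q_j equals q_i, so q_j = q_i and 115 = 6q_i, giving q_i = 115/6.
Total output Q = 115/3, so price P = 151 - 2·(115/3) = 223/3.

74.33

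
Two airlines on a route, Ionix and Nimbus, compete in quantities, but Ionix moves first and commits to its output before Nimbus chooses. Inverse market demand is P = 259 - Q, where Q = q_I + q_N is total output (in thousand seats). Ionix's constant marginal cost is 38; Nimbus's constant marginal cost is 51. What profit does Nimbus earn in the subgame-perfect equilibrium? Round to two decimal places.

2070.25

The follower Nimbus best-responds to any q_I: π_N = (259 - Q)q_N - 51q_N.
Setting the follower's marginal profit to zero, 208 - q_I - 2q_N = 0, i.e. q_N = (208 - q_I)/2.
The leader anticipates this reaction. Substituting into P = 259 - Q gives P = 155 - (1/2)q_I, so π_I = (155 - (1/2)q_I)q_I - 38q_I.
Maximising: ∂π_I/∂q_I = 117 - q_I = 0, giving q_I = 117.
Then q_N = (208 - 117)/2 = 91/2.
Price P = 259 - 325/2 = 193/2.
Nimbus's profit: (193/2 - 51)·(91/2) = 2070.2500.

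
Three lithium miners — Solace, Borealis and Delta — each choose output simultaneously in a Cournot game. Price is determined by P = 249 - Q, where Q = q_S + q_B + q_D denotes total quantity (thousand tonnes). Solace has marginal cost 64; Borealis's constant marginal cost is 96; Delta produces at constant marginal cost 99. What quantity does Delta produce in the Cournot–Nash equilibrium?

Solace's profit: π_S = (249 - Q)q_S - (64q_S). Setting ∂π_S/∂q_S = 0: 185 - 2q_S - (q_B + q_D) = 0.
Borealis's profit: π_B = (249 - Q)q_B - (96q_B). Setting ∂π_B/∂q_B = 0: 153 - 2q_B - (q_S + q_D) = 0.
Delta's first-order condition: 150 - 2q_D - (q_S + q_B) = 0.
Summing all 3 equations gives 488 − 4Q = 0, hence Q = 122.
Back-substituting: q_S = (185 − 122) = 63, q_B = (153 − 122) = 31, q_D = (150 − 122) = 28.

28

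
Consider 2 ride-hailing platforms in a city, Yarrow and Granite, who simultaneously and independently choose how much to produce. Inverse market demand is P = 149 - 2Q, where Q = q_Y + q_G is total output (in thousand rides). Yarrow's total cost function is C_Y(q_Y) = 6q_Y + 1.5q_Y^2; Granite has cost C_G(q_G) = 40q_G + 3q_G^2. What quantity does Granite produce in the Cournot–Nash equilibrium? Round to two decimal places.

7.23

Yarrow's profit: π_Y = (149 - 2Q)q_Y - (6q_Y + (3/2)q_Y²). Setting ∂π_Y/∂q_Y = 0: 143 - 7q_Y - 2(q_G) = 0.
Granite's first-order condition: 109 - 10q_G - 2(q_Y) = 0.
So q_Y = (143 - 2q_G)/7 and q_G = (109 - 2q_Y)/10.
Solving the pair: q_Y = 202/11, q_G = 159/22.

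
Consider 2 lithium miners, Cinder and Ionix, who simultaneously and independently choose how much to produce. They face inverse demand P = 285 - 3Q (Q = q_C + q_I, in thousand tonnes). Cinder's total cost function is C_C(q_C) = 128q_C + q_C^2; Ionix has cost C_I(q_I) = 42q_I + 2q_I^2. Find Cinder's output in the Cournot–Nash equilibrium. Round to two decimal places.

Cinder's profit: π_C = (285 - 3Q)q_C - (128q_C + q_C²). Setting ∂π_C/∂q_C = 0: 157 - 8q_C - 3(q_I) = 0.
Ionix's first-order condition: 243 - 10q_I - 3(q_C) = 0.
Rearranging gives the reaction functions q_C = (157 - 3q_I)/8 and q_I = (243 - 3q_C)/10.
Solving the pair: q_C = 841/71, q_I = 1473/71.

11.85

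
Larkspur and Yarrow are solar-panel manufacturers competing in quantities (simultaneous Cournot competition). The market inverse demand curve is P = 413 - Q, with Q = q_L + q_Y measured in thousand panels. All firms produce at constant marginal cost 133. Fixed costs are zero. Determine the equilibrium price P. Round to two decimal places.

Each firm earns π_i = (413 - Q)q_i - 133q_i.
Setting ∂π_i/∂q_i = 0 with rivals' quantities fixed: 280 - 2q_i - q_j = 0.
By symmetry each firm produces the same amount; substituting q_j = q_i yields q_i = 280/3.
Total output Q = 560/3, so price P = 413 - 560/3 = 679/3.

226.33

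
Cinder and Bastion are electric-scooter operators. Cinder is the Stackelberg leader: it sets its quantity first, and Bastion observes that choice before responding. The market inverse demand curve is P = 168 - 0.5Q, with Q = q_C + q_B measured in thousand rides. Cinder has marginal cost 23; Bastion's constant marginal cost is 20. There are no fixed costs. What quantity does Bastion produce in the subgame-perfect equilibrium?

77

The follower Bastion best-responds to any q_C: π_B = (168 - 0.5Q)q_B - 20q_B.
Setting the follower's marginal profit to zero, 148 - (1/2)q_C - q_B = 0, i.e. q_B = (148 - (1/2)q_C).
Cinder substitutes q_B(q_C) into its own profit: π_C = q_C(168 - (1/2)q_C - (148 - (1/2)q_C)/2) - 23q_C = (94 - (1/4)q_C)q_C - 23q_C.
Maximising: ∂π_C/∂q_C = 71 - (1/2)q_C = 0, giving q_C = 142.
Then q_B = (148 - (1/2)·142) = 77.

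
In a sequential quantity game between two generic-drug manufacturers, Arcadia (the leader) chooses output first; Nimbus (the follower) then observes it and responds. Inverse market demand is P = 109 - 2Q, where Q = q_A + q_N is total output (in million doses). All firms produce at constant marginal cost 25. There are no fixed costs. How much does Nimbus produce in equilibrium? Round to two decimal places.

10.50

Solve by backward induction. Given q_A, the follower Nimbus maximises π_N = (109 - 2q_A - 2q_N)q_N - 25q_N.
∂π_N/∂q_N = 84 - 2q_A - 4q_N = 0 gives the reaction function q_N = (84 - 2q_A)/4.
The leader anticipates this reaction. Substituting into P = 109 - 2Q gives P = 67 - q_A, so π_A = (67 - q_A)q_A - 25q_A.
Maximising: ∂π_A/∂q_A = 42 - 2q_A = 0, giving q_A = 21.
Then q_N = (84 - 2·21)/4 = 21/2.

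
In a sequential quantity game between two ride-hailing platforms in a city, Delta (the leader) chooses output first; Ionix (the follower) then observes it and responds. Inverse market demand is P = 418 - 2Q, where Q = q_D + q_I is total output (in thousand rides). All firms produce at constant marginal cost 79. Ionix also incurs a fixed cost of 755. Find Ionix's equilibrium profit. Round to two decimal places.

Solve by backward induction. Given q_D, the follower Ionix maximises π_I = (418 - 2q_D - 2q_I)q_I - 79q_I.
Follower FOC: 339 - 2q_D - 4q_I = 0, so q_I(q_D) = (339 - 2q_D)/4.
The leader anticipates this reaction. Substituting into P = 418 - 2Q gives P = 497/2 - q_D, so π_D = (497/2 - q_D)q_D - 79q_D.
Maximising: ∂π_D/∂q_D = 339/2 - 2q_D = 0, giving q_D = 339/4.
Then q_I = (339 - 2·(339/4))/4 = 339/8.
Price P = 418 - 2·(1017/8) = 655/4.
Ionix's profit: (655/4 - 79)·(339/8) - 755 = 2836.2813.

2836.28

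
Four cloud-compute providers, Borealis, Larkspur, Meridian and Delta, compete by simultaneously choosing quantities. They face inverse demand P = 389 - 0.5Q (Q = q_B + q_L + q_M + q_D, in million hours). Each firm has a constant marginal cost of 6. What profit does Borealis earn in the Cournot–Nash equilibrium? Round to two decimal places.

A representative firm's profit is π_i = q_i(389 - 0.5Q) - 6q_i.
First-order condition (treating rivals' output as given): 383 - q_i - (1/2)·Σ_{j≠i} q_j = 0.
By symmetry each firm produces the same amount; substituting Σ_{j≠i} q_j = 3q_i yields q_i = 383/(5/2) = 766/5.
Price P = 389 - (1/2)·612.8000 = 413/5.
Borealis's profit: (413/5 - 6)·(766/5) = 11735.1200.

11735.12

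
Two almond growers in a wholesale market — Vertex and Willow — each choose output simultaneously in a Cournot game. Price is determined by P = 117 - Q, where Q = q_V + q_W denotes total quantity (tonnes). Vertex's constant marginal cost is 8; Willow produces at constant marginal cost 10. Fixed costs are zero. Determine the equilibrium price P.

Vertex's profit: π_V = (117 - Q)q_V - (8q_V). Setting ∂π_V/∂q_V = 0: 109 - 2q_V - (q_W) = 0.
Willow's first-order condition: 107 - 2q_W - (q_V) = 0.
Best responses: q_V = (109 - q_W)/2, q_W = (107 - q_V)/2.
Substituting one into the other gives q_V = 37 and q_W = 35.
Total output Q = 72, so price P = 117 - 72 = 45.

45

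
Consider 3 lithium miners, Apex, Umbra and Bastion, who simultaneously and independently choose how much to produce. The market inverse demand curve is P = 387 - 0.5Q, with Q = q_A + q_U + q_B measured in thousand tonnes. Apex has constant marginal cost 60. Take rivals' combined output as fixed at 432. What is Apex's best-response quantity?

With rivals' combined output fixed at 432, Apex's profit is π_A = (387 - (1/2)·432 - (1/2)q_A)q_A - (60q_A) = (171 - (1/2)q_A)q_A - (60q_A).
∂π_A/∂q_A = 111 - q_A = 0, so q_A = 111.

111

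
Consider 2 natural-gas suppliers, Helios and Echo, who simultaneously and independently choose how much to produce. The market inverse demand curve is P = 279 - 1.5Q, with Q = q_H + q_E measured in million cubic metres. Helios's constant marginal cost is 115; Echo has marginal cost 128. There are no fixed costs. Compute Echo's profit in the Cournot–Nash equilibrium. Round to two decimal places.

Helios's profit: π_H = (279 - 1.5Q)q_H - (115q_H). Setting ∂π_H/∂q_H = 0: 164 - 3q_H - (3/2)(q_E) = 0.
Echo's first-order condition: 151 - 3q_E - (3/2)(q_H) = 0.
Rearranging gives the reaction functions q_H = (164 - (3/2)q_E)/3 and q_E = (151 - (3/2)q_H)/3.
Solving the pair: q_H = 118/3, q_E = 92/3.
Price P = 279 - (3/2)·70 = 174.
Echo's profit: (174 - 128)·(92/3) = 1410.6667.

1410.67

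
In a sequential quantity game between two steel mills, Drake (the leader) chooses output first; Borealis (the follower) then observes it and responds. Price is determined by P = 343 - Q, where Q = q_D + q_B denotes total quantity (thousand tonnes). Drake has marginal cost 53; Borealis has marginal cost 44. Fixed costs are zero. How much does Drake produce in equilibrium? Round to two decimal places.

140.50

The follower Borealis best-responds to any q_D: π_B = (343 - Q)q_B - 44q_B.
∂π_B/∂q_B = 299 - q_D - 2q_B = 0 gives the reaction function q_B = (299 - q_D)/2.
The leader anticipates this reaction. Substituting into P = 343 - Q gives P = 387/2 - (1/2)q_D, so π_D = (387/2 - (1/2)q_D)q_D - 53q_D.
Maximising: ∂π_D/∂q_D = 281/2 - q_D = 0, giving q_D = 281/2.
Then q_B = (299 - 281/2)/2 = 317/4.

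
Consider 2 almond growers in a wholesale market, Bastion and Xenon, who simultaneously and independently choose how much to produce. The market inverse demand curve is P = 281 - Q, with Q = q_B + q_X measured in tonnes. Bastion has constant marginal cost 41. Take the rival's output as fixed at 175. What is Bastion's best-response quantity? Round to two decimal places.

32.50

With the rival's output fixed at 175, Bastion's profit is π_B = (281 - 175 - q_B)q_B - (41q_B) = (106 - q_B)q_B - (41q_B).
∂π_B/∂q_B = 65 - 2q_B = 0, so q_B = 65/2.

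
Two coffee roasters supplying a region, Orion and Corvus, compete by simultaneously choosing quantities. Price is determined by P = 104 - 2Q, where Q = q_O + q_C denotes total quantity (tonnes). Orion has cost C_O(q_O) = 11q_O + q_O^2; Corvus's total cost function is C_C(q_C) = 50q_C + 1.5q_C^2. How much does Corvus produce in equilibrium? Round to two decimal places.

3.63

Orion's profit: π_O = (104 - 2Q)q_O - (11q_O + q_O²). Setting ∂π_O/∂q_O = 0: 93 - 6q_O - 2(q_C) = 0.
Corvus's first-order condition: 54 - 7q_C - 2(q_O) = 0.
Rearranging gives the reaction functions q_O = (93 - 2q_C)/6 and q_C = (54 - 2q_O)/7.
Substituting one into the other gives q_O = 543/38 and q_C = 69/19.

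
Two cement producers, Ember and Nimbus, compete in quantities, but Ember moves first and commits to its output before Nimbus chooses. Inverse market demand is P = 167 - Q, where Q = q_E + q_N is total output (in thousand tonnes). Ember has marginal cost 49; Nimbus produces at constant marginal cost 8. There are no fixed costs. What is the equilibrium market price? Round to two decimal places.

68.25

The follower Nimbus best-responds to any q_E: π_N = (167 - Q)q_N - 8q_N.
∂π_N/∂q_N = 159 - q_E - 2q_N = 0 gives the reaction function q_N = (159 - q_E)/2.
Ember substitutes q_N(q_E) into its own profit: π_E = q_E(167 - q_E - (159 - q_E)/2) - 49q_E = (175/2 - (1/2)q_E)q_E - 49q_E.
Maximising: ∂π_E/∂q_E = 77/2 - q_E = 0, giving q_E = 77/2.
Then q_N = (159 - 77/2)/2 = 241/4.
Total output Q = 395/4, so price P = 167 - 395/4 = 273/4.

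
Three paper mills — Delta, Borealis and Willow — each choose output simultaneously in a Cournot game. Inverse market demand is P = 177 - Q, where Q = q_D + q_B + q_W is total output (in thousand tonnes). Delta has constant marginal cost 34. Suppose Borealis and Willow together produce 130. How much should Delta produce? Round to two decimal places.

With rivals' combined output fixed at 130, Delta's profit is π_D = (177 - 130 - q_D)q_D - (34q_D) = (47 - q_D)q_D - (34q_D).
∂π_D/∂q_D = 13 - 2q_D = 0, so q_D = 13/2.

6.50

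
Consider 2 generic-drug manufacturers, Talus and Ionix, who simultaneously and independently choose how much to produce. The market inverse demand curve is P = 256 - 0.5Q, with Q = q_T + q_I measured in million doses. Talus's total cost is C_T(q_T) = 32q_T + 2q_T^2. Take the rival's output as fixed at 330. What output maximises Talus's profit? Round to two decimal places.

11.80

With the rival's output fixed at 330, Talus's profit is π_T = (256 - (1/2)·330 - (1/2)q_T)q_T - (32q_T + 2q_T²) = (91 - (1/2)q_T)q_T - (32q_T + 2q_T²).
∂π_T/∂q_T = 59 - 5q_T = 0, so q_T = 59/5.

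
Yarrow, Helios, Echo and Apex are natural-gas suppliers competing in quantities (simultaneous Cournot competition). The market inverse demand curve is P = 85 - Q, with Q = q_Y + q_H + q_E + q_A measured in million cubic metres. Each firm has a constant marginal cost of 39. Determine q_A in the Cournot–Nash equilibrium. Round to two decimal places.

Each firm earns π_i = (85 - Q)q_i - 39q_i.
First-order condition (treating rivals' output as given): 46 - 2q_i - Σ_{j≠i} q_j = 0.
With identical firms every q_j equals q_i, so Σ_{j≠i} q_j = 3q_i and 46 = 5q_i, giving q_i = 46/5.

9.20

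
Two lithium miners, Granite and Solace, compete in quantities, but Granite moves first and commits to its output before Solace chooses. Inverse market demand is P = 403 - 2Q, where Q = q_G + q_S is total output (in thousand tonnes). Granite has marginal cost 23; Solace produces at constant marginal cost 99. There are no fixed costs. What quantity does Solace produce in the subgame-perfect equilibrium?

19

The follower Solace best-responds to any q_G: π_S = (403 - 2Q)q_S - 99q_S.
Setting the follower's marginal profit to zero, 304 - 2q_G - 4q_S = 0, i.e. q_S = (304 - 2q_G)/4.
Granite substitutes q_S(q_G) into its own profit: π_G = q_G(403 - 2q_G - (304 - 2q_G)/2) - 23q_G = (251 - q_G)q_G - 23q_G.
Leader FOC: 228 - 2q_G = 0, so q_G = 114.
Then q_S = (304 - 2·114)/4 = 19.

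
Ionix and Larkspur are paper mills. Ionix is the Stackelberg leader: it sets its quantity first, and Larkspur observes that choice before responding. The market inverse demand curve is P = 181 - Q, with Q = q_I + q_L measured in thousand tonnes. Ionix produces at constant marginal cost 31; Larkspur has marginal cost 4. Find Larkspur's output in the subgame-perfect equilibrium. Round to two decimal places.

57.75

Solve by backward induction. Given q_I, the follower Larkspur maximises π_L = (181 - q_I - q_L)q_L - 4q_L.
Setting the follower's marginal profit to zero, 177 - q_I - 2q_L = 0, i.e. q_L = (177 - q_I)/2.
The leader anticipates this reaction. Substituting into P = 181 - Q gives P = 185/2 - (1/2)q_I, so π_I = (185/2 - (1/2)q_I)q_I - 31q_I.
Leader FOC: 123/2 - q_I = 0, so q_I = 123/2.
Then q_L = (177 - 123/2)/2 = 231/4.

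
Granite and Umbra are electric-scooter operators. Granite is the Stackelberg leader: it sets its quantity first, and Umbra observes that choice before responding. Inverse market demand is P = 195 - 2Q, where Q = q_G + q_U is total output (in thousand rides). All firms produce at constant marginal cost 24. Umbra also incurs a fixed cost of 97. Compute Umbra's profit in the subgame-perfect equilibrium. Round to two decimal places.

816.78

The follower Umbra best-responds to any q_G: π_U = (195 - 2Q)q_U - 24q_U.
Setting the follower's marginal profit to zero, 171 - 2q_G - 4q_U = 0, i.e. q_U = (171 - 2q_G)/4.
Granite substitutes q_U(q_G) into its own profit: π_G = q_G(195 - 2q_G - (171 - 2q_G)/2) - 24q_G = (219/2 - q_G)q_G - 24q_G.
The leader's first-order condition 171/2 - 2q_G = 0 yields q_G = 171/4.
Then q_U = (171 - 2·(171/4))/4 = 171/8.
Price P = 195 - 2·(513/8) = 267/4.
Umbra's profit: (267/4 - 24)·(171/8) - 97 = 816.7813.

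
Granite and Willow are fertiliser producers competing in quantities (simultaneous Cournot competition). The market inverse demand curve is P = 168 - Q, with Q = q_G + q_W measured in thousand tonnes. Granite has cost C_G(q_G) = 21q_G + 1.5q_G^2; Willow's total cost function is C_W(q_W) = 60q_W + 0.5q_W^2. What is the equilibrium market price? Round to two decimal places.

116.14

Granite's profit: π_G = (168 - Q)q_G - (21q_G + (3/2)q_G²). Setting ∂π_G/∂q_G = 0: 147 - 5q_G - (q_W) = 0.
Willow's profit: π_W = (168 - Q)q_W - (60q_W + (1/2)q_W²). Setting ∂π_W/∂q_W = 0: 108 - 3q_W - (q_G) = 0.
So q_G = (147 - q_W)/5 and q_W = (108 - q_G)/3.
Substituting one into the other gives q_G = 333/14 and q_W = 393/14.
Total output Q = 363/7, so price P = 168 - 363/7 = 813/7.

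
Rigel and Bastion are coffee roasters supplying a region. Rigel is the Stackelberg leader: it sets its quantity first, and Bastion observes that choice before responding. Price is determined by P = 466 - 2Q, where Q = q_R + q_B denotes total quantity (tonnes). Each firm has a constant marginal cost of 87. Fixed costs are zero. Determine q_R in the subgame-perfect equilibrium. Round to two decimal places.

94.75

The follower Bastion best-responds to any q_R: π_B = (466 - 2Q)q_B - 87q_B.
Follower FOC: 379 - 2q_R - 4q_B = 0, so q_B(q_R) = (379 - 2q_R)/4.
Rigel substitutes q_B(q_R) into its own profit: π_R = q_R(466 - 2q_R - (379 - 2q_R)/2) - 87q_R = (553/2 - q_R)q_R - 87q_R.
Leader FOC: 379/2 - 2q_R = 0, so q_R = 379/4.
Then q_B = (379 - 2·(379/4))/4 = 379/8.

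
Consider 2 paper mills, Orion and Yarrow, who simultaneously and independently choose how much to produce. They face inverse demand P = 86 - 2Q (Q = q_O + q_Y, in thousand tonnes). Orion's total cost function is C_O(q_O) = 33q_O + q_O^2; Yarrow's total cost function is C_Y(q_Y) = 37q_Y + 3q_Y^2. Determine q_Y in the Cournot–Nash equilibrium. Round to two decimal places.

3.36

Orion's profit: π_O = (86 - 2Q)q_O - (33q_O + q_O²). Setting ∂π_O/∂q_O = 0: 53 - 6q_O - 2(q_Y) = 0.
Yarrow's profit: π_Y = (86 - 2Q)q_Y - (37q_Y + 3q_Y²). Setting ∂π_Y/∂q_Y = 0: 49 - 10q_Y - 2(q_O) = 0.
So q_O = (53 - 2q_Y)/6 and q_Y = (49 - 2q_O)/10.
Substituting one into the other gives q_O = 54/7 and q_Y = 47/14.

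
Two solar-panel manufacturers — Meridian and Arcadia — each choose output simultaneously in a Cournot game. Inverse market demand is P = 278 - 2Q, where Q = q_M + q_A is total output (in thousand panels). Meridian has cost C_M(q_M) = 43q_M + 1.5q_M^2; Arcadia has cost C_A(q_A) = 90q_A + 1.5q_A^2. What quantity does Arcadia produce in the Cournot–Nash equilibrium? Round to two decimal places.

Meridian's profit: π_M = (278 - 2Q)q_M - (43q_M + (3/2)q_M²). Setting ∂π_M/∂q_M = 0: 235 - 7q_M - 2(q_A) = 0.
Arcadia's profit: π_A = (278 - 2Q)q_A - (90q_A + (3/2)q_A²). Setting ∂π_A/∂q_A = 0: 188 - 7q_A - 2(q_M) = 0.
So q_M = (235 - 2q_A)/7 and q_A = (188 - 2q_M)/7.
Solving the pair: q_M = 141/5, q_A = 94/5.

18.80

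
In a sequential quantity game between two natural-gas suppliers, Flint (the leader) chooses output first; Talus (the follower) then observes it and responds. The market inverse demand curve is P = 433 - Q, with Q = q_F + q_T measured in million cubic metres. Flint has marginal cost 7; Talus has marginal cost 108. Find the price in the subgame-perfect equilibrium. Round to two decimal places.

The follower Talus best-responds to any q_F: π_T = (433 - Q)q_T - 108q_T.
∂π_T/∂q_T = 325 - q_F - 2q_T = 0 gives the reaction function q_T = (325 - q_F)/2.
Flint substitutes q_T(q_F) into its own profit: π_F = q_F(433 - q_F - (325 - q_F)/2) - 7q_F = (541/2 - (1/2)q_F)q_F - 7q_F.
Maximising: ∂π_F/∂q_F = 527/2 - q_F = 0, giving q_F = 527/2.
Then q_T = (325 - 527/2)/2 = 123/4.
Total output Q = 1177/4, so price P = 433 - 1177/4 = 555/4.

138.75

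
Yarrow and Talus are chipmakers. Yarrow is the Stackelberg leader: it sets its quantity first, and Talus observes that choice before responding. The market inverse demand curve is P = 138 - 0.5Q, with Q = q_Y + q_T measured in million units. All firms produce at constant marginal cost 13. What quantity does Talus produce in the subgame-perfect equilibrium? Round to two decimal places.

62.50

The follower Talus best-responds to any q_Y: π_T = (138 - 0.5Q)q_T - 13q_T.
Setting the follower's marginal profit to zero, 125 - (1/2)q_Y - q_T = 0, i.e. q_T = (125 - (1/2)q_Y).
Yarrow substitutes q_T(q_Y) into its own profit: π_Y = q_Y(138 - (1/2)q_Y - (125 - (1/2)q_Y)/2) - 13q_Y = (151/2 - (1/4)q_Y)q_Y - 13q_Y.
Leader FOC: 125/2 - (1/2)q_Y = 0, so q_Y = 125.
Then q_T = (125 - (1/2)·125) = 125/2.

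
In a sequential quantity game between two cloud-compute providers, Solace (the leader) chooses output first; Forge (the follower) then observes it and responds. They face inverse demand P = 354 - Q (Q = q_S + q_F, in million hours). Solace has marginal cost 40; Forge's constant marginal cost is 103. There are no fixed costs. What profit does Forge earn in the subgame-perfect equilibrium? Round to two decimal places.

976.56

The follower Forge best-responds to any q_S: π_F = (354 - Q)q_F - 103q_F.
Follower FOC: 251 - q_S - 2q_F = 0, so q_F(q_S) = (251 - q_S)/2.
Solace substitutes q_F(q_S) into its own profit: π_S = q_S(354 - q_S - (251 - q_S)/2) - 40q_S = (457/2 - (1/2)q_S)q_S - 40q_S.
Maximising: ∂π_S/∂q_S = 377/2 - q_S = 0, giving q_S = 377/2.
Then q_F = (251 - 377/2)/2 = 125/4.
Price P = 354 - 879/4 = 537/4.
Forge's profit: (537/4 - 103)·(125/4) = 976.5625.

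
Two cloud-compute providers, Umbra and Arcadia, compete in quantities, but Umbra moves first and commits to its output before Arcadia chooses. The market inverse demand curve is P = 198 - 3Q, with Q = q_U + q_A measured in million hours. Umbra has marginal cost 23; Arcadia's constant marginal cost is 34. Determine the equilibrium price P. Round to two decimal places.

The follower Arcadia best-responds to any q_U: π_A = (198 - 3Q)q_A - 34q_A.
Follower FOC: 164 - 3q_U - 6q_A = 0, so q_A(q_U) = (164 - 3q_U)/6.
The leader anticipates this reaction. Substituting into P = 198 - 3Q gives P = 116 - (3/2)q_U, so π_U = (116 - (3/2)q_U)q_U - 23q_U.
Maximising: ∂π_U/∂q_U = 93 - 3q_U = 0, giving q_U = 31.
Then q_A = (164 - 3·31)/6 = 71/6.
Total output Q = 257/6, so price P = 198 - 3·(257/6) = 139/2.

69.50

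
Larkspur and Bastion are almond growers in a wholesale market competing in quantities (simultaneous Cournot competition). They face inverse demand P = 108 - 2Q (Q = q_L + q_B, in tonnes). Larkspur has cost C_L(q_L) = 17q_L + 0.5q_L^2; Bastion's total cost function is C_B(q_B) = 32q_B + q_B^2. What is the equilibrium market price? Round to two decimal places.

Larkspur's profit: π_L = (108 - 2Q)q_L - (17q_L + (1/2)q_L²). Setting ∂π_L/∂q_L = 0: 91 - 5q_L - 2(q_B) = 0.
Bastion's profit: π_B = (108 - 2Q)q_B - (32q_B + q_B²). Setting ∂π_B/∂q_B = 0: 76 - 6q_B - 2(q_L) = 0.
So q_L = (91 - 2q_B)/5 and q_B = (76 - 2q_L)/6.
Solving the pair: q_L = 197/13, q_B = 99/13.
Total output Q = 296/13, so price P = 108 - 2·(296/13) = 812/13.

62.46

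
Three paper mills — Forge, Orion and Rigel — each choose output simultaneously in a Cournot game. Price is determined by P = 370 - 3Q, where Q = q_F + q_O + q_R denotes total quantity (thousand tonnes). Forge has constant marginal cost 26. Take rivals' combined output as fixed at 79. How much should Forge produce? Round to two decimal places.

17.83

With rivals' combined output fixed at 79, Forge's profit is π_F = (370 - 3·79 - 3q_F)q_F - (26q_F) = (133 - 3q_F)q_F - (26q_F).
∂π_F/∂q_F = 107 - 6q_F = 0, so q_F = 107/6.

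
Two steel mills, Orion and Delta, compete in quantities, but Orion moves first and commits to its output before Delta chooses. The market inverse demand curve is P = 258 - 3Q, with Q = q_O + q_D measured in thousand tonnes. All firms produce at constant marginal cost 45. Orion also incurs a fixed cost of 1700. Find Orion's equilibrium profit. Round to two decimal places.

The follower Delta best-responds to any q_O: π_D = (258 - 3Q)q_D - 45q_D.
Follower FOC: 213 - 3q_O - 6q_D = 0, so q_D(q_O) = (213 - 3q_O)/6.
The leader anticipates this reaction. Substituting into P = 258 - 3Q gives P = 303/2 - (3/2)q_O, so π_O = (303/2 - (3/2)q_O)q_O - 45q_O.
The leader's first-order condition 213/2 - 3q_O = 0 yields q_O = 71/2.
Then q_D = (213 - 3·(71/2))/6 = 71/4.
Price P = 258 - 3·(213/4) = 393/4.
Orion's profit: (393/4 - 45)·(71/2) - 1700 = 1523/8.

190.38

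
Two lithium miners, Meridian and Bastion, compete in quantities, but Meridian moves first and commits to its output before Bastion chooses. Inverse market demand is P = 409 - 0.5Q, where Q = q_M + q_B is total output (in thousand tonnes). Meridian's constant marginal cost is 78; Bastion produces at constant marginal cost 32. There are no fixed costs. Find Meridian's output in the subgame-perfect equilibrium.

The follower Bastion best-responds to any q_M: π_B = (409 - 0.5Q)q_B - 32q_B.
∂π_B/∂q_B = 377 - (1/2)q_M - q_B = 0 gives the reaction function q_B = (377 - (1/2)q_M).
Meridian substitutes q_B(q_M) into its own profit: π_M = q_M(409 - (1/2)q_M - (377 - (1/2)q_M)/2) - 78q_M = (441/2 - (1/4)q_M)q_M - 78q_M.
Maximising: ∂π_M/∂q_M = 285/2 - (1/2)q_M = 0, giving q_M = 285.
Then q_B = (377 - (1/2)·285) = 469/2.

285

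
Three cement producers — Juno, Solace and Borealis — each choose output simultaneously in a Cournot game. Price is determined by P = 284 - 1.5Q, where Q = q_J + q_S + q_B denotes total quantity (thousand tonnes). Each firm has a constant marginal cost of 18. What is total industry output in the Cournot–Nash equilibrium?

Each firm earns π_i = (284 - 1.5Q)q_i - 18q_i.
Setting ∂π_i/∂q_i = 0 with rivals' quantities fixed: 266 - 3q_i - (3/2)·Σ_{j≠i} q_j = 0.
By symmetry each firm produces the same amount; substituting Σ_{j≠i} q_j = 2q_i yields q_i = 266/6 = 133/3.
Total output Q = 133/3 + 133/3 + 133/3 = 133.

133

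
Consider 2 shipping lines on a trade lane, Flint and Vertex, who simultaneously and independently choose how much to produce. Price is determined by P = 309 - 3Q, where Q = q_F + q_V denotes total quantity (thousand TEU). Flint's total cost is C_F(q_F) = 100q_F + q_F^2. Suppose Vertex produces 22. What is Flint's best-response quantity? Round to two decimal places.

With the rival's output fixed at 22, Flint's profit is π_F = (309 - 3·22 - 3q_F)q_F - (100q_F + q_F²) = (243 - 3q_F)q_F - (100q_F + q_F²).
∂π_F/∂q_F = 143 - 8q_F = 0, so q_F = 143/8.

17.88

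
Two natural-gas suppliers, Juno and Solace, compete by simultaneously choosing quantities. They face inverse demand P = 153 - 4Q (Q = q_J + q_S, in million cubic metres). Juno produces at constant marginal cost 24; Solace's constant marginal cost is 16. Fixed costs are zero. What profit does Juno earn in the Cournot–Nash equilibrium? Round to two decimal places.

406.69

Juno's profit: π_J = (153 - 4Q)q_J - (24q_J). Setting ∂π_J/∂q_J = 0: 129 - 8q_J - 4(q_S) = 0.
Solace's first-order condition: 137 - 8q_S - 4(q_J) = 0.
So q_J = (129 - 4q_S)/8 and q_S = (137 - 4q_J)/8.
Solving the pair: q_J = 121/12, q_S = 145/12.
Price P = 153 - 4·(133/6) = 193/3.
Juno's profit: (193/3 - 24)·(121/12) = 406.6944.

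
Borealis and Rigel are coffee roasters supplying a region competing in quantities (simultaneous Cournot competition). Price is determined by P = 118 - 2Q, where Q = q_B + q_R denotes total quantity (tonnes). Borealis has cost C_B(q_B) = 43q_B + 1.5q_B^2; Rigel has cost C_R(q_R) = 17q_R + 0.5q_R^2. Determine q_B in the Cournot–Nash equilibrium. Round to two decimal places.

5.58

Borealis's profit: π_B = (118 - 2Q)q_B - (43q_B + (3/2)q_B²). Setting ∂π_B/∂q_B = 0: 75 - 7q_B - 2(q_R) = 0.
Rigel's first-order condition: 101 - 5q_R - 2(q_B) = 0.
So q_B = (75 - 2q_R)/7 and q_R = (101 - 2q_B)/5.
Substituting one into the other gives q_B = 173/31 and q_R = 557/31.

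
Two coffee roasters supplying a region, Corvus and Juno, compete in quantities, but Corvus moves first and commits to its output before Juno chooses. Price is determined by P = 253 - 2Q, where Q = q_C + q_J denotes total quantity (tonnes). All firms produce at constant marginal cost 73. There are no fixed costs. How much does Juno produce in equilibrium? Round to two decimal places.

22.50

Solve by backward induction. Given q_C, the follower Juno maximises π_J = (253 - 2q_C - 2q_J)q_J - 73q_J.
Setting the follower's marginal profit to zero, 180 - 2q_C - 4q_J = 0, i.e. q_J = (180 - 2q_C)/4.
Corvus substitutes q_J(q_C) into its own profit: π_C = q_C(253 - 2q_C - (180 - 2q_C)/2) - 73q_C = (163 - q_C)q_C - 73q_C.
The leader's first-order condition 90 - 2q_C = 0 yields q_C = 45.
Then q_J = (180 - 2·45)/4 = 45/2.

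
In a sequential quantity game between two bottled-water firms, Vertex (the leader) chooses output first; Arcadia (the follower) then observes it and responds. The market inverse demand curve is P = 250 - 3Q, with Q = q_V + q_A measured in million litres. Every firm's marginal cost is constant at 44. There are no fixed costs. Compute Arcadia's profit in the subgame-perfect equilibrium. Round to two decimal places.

884.08

The follower Arcadia best-responds to any q_V: π_A = (250 - 3Q)q_A - 44q_A.
Setting the follower's marginal profit to zero, 206 - 3q_V - 6q_A = 0, i.e. q_A = (206 - 3q_V)/6.
The leader anticipates this reaction. Substituting into P = 250 - 3Q gives P = 147 - (3/2)q_V, so π_V = (147 - (3/2)q_V)q_V - 44q_V.
Maximising: ∂π_V/∂q_V = 103 - 3q_V = 0, giving q_V = 103/3.
Then q_A = (206 - 3·(103/3))/6 = 103/6.
Price P = 250 - 3·(103/2) = 191/2.
Arcadia's profit: (191/2 - 44)·(103/6) = 884.0833.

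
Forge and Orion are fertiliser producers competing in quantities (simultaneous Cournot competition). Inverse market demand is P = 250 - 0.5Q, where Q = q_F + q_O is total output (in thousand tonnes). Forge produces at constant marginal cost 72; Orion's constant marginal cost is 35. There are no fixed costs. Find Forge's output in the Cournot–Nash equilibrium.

94

Forge's profit: π_F = (250 - 0.5Q)q_F - (72q_F). Setting ∂π_F/∂q_F = 0: 178 - q_F - (1/2)(q_O) = 0.
Orion's profit: π_O = (250 - 0.5Q)q_O - (35q_O). Setting ∂π_O/∂q_O = 0: 215 - q_O - (1/2)(q_F) = 0.
So q_F = (178 - (1/2)q_O) and q_O = (215 - (1/2)q_F).
Substituting one into the other gives q_F = 94 and q_O = 168.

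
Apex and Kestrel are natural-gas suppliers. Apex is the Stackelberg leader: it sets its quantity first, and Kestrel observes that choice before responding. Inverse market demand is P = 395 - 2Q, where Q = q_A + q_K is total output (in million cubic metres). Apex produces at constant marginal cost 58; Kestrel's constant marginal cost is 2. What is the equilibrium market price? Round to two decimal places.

The follower Kestrel best-responds to any q_A: π_K = (395 - 2Q)q_K - 2q_K.
Setting the follower's marginal profit to zero, 393 - 2q_A - 4q_K = 0, i.e. q_K = (393 - 2q_A)/4.
The leader anticipates this reaction. Substituting into P = 395 - 2Q gives P = 397/2 - q_A, so π_A = (397/2 - q_A)q_A - 58q_A.
The leader's first-order condition 281/2 - 2q_A = 0 yields q_A = 281/4.
Then q_K = (393 - 2·(281/4))/4 = 505/8.
Total output Q = 1067/8, so price P = 395 - 2·(1067/8) = 513/4.

128.25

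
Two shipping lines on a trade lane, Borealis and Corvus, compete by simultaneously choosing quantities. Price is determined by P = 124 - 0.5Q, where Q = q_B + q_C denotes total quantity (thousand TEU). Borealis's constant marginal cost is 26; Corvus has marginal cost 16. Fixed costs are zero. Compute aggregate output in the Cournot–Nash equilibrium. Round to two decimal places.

Borealis's profit: π_B = (124 - 0.5Q)q_B - (26q_B). Setting ∂π_B/∂q_B = 0: 98 - q_B - (1/2)(q_C) = 0.
Corvus's profit: π_C = (124 - 0.5Q)q_C - (16q_C). Setting ∂π_C/∂q_C = 0: 108 - q_C - (1/2)(q_B) = 0.
So q_B = (98 - (1/2)q_C) and q_C = (108 - (1/2)q_B).
Substituting one into the other gives q_B = 176/3 and q_C = 236/3.
Total output Q = 176/3 + 236/3 = 412/3.

137.33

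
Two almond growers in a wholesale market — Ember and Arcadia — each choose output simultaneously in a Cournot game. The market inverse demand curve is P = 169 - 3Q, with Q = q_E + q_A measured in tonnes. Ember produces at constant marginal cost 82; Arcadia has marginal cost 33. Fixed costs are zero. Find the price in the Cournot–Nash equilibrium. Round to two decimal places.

94.67

Ember's profit: π_E = (169 - 3Q)q_E - (82q_E). Setting ∂π_E/∂q_E = 0: 87 - 6q_E - 3(q_A) = 0.
Arcadia's profit: π_A = (169 - 3Q)q_A - (33q_A). Setting ∂π_A/∂q_A = 0: 136 - 6q_A - 3(q_E) = 0.
So q_E = (87 - 3q_A)/6 and q_A = (136 - 3q_E)/6.
Substituting one into the other gives q_E = 38/9 and q_A = 185/9.
Total output Q = 223/9, so price P = 169 - 3·(223/9) = 284/3.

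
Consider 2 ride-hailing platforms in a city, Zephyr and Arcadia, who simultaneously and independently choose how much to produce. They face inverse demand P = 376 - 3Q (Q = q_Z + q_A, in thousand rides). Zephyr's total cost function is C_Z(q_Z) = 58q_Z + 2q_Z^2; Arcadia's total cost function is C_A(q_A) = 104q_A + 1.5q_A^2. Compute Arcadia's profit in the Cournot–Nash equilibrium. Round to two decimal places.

2139.06

Zephyr's profit: π_Z = (376 - 3Q)q_Z - (58q_Z + 2q_Z²). Setting ∂π_Z/∂q_Z = 0: 318 - 10q_Z - 3(q_A) = 0.
Arcadia's first-order condition: 272 - 9q_A - 3(q_Z) = 0.
Rearranging gives the reaction functions q_Z = (318 - 3q_A)/10 and q_A = (272 - 3q_Z)/9.
Solving the pair: q_Z = 682/27, q_A = 1766/81.
Price P = 376 - 3·47.0617 = 234.8148.
Arcadia's profit: 234.8148·(1766/81) - 104·(1766/81) - (3/2)(1766/81)² = 2139.0645.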